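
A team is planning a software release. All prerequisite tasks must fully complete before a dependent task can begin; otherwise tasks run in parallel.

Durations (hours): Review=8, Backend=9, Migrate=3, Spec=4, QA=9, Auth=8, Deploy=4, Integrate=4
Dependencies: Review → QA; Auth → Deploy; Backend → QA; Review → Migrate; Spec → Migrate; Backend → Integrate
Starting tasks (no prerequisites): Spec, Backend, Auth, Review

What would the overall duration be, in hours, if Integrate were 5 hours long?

18

Baseline: Backend→QA = 9+9 = 18 → 18 hours.
Integrate is off the critical path — its longest chain is 13 hours, giving 5 of slack.
That remains the longest chain; total 18 hours.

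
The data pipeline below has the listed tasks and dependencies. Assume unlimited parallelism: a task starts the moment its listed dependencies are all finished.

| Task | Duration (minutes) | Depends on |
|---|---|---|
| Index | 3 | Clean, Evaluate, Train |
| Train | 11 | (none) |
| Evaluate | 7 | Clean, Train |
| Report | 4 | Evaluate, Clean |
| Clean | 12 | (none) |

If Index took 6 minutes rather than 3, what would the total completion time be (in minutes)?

Critical path before the change: Clean→Evaluate→Report = 12+7+4 = 23 giving 23 minutes.
Index has 1 minute of float (longest path through it is 22).
The binding chain switches to Clean→Evaluate→Index = 12+7+6 = 25; finish 25 minutes.

25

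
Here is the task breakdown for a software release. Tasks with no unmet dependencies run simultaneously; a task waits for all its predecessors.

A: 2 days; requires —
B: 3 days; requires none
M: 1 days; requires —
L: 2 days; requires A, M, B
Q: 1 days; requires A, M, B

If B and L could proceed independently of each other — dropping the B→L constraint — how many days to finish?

Before: longest chain B→L = 3+2 = 5, finish 5.
Without B→L, L's earliest start moves from 3 to 2.
After: A→L = 2+2 = 4 → 4 days.

4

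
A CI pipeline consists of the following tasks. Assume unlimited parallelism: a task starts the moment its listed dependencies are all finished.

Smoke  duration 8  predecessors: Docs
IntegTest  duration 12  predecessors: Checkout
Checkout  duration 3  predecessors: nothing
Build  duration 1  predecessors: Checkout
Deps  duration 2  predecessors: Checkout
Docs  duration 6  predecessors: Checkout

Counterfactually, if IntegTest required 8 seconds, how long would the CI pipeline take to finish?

Actual critical path: Checkout→Docs→Smoke = 3+6+8 = 17 ⇒ 17 seconds.
IntegTest is off the critical path — its longest chain is 15 seconds, giving 2 of slack.
No other chain overtakes it, so the finish is 17 seconds.

17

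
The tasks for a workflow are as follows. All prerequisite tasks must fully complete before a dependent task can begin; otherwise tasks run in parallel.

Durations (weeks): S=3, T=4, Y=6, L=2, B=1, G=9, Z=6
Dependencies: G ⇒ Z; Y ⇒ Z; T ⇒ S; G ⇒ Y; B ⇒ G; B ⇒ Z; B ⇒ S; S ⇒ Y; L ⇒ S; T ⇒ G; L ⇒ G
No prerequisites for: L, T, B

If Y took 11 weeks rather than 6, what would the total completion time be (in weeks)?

Critical path before the change: T→G→Y→Z = 4+9+6+6 = 25 giving 25 weeks.
Y lies on that path, so at 11 weeks the path becomes 30 weeks.
That remains the longest chain; total 30 weeks.

30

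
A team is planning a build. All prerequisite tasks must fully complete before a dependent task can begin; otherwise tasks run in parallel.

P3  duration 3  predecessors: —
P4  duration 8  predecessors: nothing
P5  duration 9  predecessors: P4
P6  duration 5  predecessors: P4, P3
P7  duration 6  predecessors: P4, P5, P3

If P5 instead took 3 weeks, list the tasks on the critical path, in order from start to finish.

P4, P5, P7

Critical path before the change: P4→P5→P7 = 8+9+6 = 23 giving 23 weeks.
Since P5 is critical, the -6 change carries straight to that chain (now 17 weeks).
That remains the longest chain; total 17 weeks.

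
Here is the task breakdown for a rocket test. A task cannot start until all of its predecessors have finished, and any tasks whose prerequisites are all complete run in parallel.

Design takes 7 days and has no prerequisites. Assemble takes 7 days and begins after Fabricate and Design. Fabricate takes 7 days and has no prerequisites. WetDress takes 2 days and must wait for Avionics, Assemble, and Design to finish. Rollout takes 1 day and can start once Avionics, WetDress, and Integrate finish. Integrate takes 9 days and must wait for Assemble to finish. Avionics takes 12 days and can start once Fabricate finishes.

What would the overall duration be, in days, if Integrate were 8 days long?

Critical path before the change: Design→Assemble→Integrate→Rollout = 7+7+9+1 = 24 giving 24 days.
Integrate is on the critical path; changing it to 8 makes that path 23 days.
That remains the longest chain; total 23 days.

23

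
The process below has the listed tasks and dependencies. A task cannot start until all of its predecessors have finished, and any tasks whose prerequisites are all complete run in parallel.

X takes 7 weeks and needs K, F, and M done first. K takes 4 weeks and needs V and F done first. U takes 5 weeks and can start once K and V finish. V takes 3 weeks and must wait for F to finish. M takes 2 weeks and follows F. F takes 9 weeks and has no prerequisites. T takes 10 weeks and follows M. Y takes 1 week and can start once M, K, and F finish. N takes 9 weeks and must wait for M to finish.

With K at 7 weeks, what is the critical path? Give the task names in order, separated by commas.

F, V, K, X

Baseline: F→V→K→X = 9+3+4+7 = 23 → 23 weeks.
Since K is critical, the +3 change carries straight to that chain (now 26 weeks).
That remains the longest chain; total 26 weeks.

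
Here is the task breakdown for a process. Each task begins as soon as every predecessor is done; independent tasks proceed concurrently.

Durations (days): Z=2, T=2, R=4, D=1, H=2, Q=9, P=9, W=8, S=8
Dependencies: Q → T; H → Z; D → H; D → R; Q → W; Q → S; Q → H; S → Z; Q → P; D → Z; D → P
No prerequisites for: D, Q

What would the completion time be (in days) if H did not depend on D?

19

Before: longest chain Q→S→Z = 9+8+2 = 19, finish 19.
Dropping D→H doesn't change H's earliest start (9); another predecessor still binds.
The longest chain is now Q→S→Z = 9+8+2 = 19, so the process takes 19 days.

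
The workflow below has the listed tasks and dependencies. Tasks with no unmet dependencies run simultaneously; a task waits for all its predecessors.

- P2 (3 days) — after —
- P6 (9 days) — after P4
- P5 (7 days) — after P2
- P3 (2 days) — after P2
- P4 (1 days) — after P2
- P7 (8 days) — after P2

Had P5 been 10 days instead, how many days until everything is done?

Baseline: P2→P4→P6 = 3+1+9 = 13 → 13 days.
The longest path through P5 is only 10 days, so P5 has float 3.
No other chain overtakes it, so the finish is 13 days.

13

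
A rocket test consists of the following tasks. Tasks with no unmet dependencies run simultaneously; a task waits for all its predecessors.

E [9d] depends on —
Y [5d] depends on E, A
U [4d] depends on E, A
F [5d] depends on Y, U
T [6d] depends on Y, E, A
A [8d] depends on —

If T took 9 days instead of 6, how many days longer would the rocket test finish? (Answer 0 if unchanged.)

3

Actual critical path: E→Y→T = 9+5+6 = 20 ⇒ 20 days.
T lies on that path, so at 9 days the path becomes 23 days.
That remains the longest chain; total 23 days.
Change in finish: 23 − 20 = +3 days.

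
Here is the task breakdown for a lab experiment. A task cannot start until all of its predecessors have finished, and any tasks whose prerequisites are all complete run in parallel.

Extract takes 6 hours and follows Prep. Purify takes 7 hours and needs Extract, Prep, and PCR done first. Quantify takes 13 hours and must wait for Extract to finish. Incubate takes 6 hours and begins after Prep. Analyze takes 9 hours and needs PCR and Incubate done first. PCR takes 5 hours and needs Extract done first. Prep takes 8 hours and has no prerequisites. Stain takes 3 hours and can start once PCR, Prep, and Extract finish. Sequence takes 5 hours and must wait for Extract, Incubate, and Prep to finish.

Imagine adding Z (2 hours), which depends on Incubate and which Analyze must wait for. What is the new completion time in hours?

Originally the plan takes 28 hours.
With Z inserted, Analyze now waits for max(PCR, Incubate, Z).
New critical path: Prep→Extract→PCR→Analyze = 8+6+5+9 = 28 ⇒ 28 hours.

28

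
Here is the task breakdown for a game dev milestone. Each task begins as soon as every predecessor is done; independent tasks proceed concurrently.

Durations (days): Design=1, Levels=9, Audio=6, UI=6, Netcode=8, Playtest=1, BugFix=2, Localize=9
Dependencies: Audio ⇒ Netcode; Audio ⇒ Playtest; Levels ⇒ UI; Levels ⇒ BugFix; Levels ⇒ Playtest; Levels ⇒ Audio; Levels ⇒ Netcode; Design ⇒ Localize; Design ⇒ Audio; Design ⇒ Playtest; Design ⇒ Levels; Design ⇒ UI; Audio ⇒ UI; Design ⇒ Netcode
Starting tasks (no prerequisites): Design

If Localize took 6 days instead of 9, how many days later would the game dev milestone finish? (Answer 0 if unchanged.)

0

Critical path before the change: Design→Levels→Audio→Netcode = 1+9+6+8 = 24 giving 24 days.
Localize is off the critical path — its longest chain is 10 days, giving 14 of slack.
That remains the longest chain; total 24 days.
Change in finish: 24 − 24 = +0 days.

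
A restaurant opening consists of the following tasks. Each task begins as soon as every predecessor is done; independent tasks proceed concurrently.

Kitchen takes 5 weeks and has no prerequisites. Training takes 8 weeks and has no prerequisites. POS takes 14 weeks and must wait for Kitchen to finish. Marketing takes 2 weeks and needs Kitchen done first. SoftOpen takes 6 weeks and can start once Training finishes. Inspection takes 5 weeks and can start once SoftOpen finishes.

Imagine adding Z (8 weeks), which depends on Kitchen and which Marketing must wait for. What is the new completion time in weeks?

19

Originally the project takes 19 weeks.
With Z inserted, Marketing now waits for max(Kitchen, Z).
New critical path: Kitchen→POS = 5+14 = 19 ⇒ 19 weeks.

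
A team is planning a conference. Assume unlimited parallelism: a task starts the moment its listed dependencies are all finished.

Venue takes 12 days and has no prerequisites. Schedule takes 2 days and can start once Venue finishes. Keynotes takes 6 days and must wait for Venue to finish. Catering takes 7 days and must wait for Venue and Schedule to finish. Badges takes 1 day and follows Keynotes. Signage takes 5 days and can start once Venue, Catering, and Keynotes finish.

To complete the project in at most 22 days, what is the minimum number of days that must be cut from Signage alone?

Current finish: 26 days; target: 22.
Signage is on every critical path, so each day cut from Signage cuts the finish by one (this holds down to a finish of 22).
Need 26 − 22 = 4 days off Signage → Signage becomes 1 day, finish becomes 22.

4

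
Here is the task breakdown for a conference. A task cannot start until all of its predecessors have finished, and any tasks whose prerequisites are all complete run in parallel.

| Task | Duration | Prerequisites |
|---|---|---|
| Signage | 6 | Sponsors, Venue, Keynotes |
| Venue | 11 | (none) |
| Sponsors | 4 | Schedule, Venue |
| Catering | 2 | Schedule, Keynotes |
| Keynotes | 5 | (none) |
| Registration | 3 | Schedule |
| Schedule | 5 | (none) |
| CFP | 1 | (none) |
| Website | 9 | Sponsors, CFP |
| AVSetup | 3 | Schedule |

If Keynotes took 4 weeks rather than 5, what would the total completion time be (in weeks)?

Critical path before the change: Venue→Sponsors→Website = 11+4+9 = 24 giving 24 weeks.
Keynotes is off the critical path — its longest chain is 11 weeks, giving 13 of slack.
That remains the longest chain; total 24 weeks.

24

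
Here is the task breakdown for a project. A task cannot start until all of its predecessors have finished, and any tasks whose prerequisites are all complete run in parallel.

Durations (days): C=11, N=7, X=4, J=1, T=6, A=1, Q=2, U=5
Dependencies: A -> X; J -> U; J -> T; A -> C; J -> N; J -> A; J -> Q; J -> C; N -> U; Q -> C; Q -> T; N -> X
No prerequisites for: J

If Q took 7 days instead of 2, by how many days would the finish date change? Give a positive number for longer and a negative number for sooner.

5

Baseline: J→Q→C = 1+2+11 = 14 → 14 days.
Q is on the critical path; changing it to 7 makes that path 19 days.
No other chain overtakes it, so the finish is 19 days.
Change in finish: 19 − 14 = +5 days.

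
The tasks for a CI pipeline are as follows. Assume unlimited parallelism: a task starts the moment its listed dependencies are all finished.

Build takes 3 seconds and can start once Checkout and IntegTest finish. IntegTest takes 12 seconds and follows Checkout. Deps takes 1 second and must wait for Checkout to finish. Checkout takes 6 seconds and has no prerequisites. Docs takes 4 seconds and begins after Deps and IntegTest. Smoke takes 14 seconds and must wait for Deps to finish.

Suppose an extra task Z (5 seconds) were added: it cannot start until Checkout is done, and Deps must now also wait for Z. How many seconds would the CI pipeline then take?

26

Originally the CI pipeline takes 22 seconds.
With Z inserted, Deps now waits for max(Checkout, Z).
New critical path: Checkout→Z→Deps→Smoke = 6+5+1+14 = 26 ⇒ 26 seconds.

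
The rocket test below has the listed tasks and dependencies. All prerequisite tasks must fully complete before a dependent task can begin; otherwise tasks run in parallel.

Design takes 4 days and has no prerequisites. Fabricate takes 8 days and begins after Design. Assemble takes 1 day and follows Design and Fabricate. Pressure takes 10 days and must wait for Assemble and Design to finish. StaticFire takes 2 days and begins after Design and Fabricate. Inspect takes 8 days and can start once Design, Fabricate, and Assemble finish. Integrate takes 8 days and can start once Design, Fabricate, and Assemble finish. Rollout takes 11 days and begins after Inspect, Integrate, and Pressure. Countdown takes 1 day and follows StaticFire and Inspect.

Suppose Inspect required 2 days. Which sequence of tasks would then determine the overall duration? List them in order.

Actual critical path: Design→Fabricate→Assemble→Pressure→Rollout = 4+8+1+10+11 = 34 ⇒ 34 days.
The longest path through Inspect is only 32 days, so Inspect has float 2.
No other chain overtakes it, so the finish is 34 days.

Design, Fabricate, Assemble, Pressure, Rollout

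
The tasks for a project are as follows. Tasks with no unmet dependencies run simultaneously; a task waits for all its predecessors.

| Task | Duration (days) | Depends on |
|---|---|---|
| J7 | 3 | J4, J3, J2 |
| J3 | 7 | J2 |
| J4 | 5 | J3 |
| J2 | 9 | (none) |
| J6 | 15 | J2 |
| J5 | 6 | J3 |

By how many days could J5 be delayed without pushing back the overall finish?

The longest chain is J2→J3→J4→J7 = 9+7+5+3 = 24; overall finish 24 days.
J5 finishes as early as 22 and must finish by 24.
Slack of J5 = 18 − 16 = 2 days.

2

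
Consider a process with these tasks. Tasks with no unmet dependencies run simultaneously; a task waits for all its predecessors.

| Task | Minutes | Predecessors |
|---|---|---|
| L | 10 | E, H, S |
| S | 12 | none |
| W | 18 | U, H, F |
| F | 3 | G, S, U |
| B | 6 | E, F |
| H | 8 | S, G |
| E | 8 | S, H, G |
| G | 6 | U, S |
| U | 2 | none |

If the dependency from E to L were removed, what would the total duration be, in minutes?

44

With the dependency in place, S→G→H→E→L = 12+6+8+8+10 = 44 sets the finish at 44 minutes.
Without E→L, L's earliest start moves from 34 to 26.
New critical path: S→G→H→W = 12+6+8+18 = 44 ⇒ 44 minutes.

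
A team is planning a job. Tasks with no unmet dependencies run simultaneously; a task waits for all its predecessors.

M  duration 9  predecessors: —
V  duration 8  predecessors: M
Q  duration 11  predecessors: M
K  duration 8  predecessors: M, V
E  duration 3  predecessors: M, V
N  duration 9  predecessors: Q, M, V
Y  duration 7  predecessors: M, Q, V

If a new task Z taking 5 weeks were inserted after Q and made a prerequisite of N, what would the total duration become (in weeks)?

Originally the plan takes 29 weeks.
With Z inserted, N now waits for max(Q, M, V, Z).
New critical path: M→Q→Z→N = 9+11+5+9 = 34 ⇒ 34 weeks.

34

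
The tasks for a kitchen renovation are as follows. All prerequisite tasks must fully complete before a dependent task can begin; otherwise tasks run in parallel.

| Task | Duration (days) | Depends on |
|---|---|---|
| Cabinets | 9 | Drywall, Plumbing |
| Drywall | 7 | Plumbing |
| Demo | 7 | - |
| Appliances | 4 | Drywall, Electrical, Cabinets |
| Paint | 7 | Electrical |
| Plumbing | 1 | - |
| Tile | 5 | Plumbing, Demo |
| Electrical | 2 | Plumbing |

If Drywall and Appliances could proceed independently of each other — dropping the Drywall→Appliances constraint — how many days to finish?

Original critical path: Plumbing→Drywall→Cabinets→Appliances = 1+7+9+4 = 21 ⇒ 21 days.
Dropping Drywall→Appliances doesn't change Appliances's earliest start (17); another predecessor still binds.
After: Plumbing→Drywall→Cabinets→Appliances = 1+7+9+4 = 21 → 21 days.

21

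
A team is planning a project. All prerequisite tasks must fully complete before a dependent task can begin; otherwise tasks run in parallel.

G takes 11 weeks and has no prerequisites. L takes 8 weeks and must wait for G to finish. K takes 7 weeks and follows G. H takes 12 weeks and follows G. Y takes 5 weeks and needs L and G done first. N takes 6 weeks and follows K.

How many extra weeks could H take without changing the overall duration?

G→L→Y = 11+8+5 = 24 sets the makespan at 24 weeks.
The longest chain containing H totals 23 weeks.
Float = 24 − 23 = 1.

1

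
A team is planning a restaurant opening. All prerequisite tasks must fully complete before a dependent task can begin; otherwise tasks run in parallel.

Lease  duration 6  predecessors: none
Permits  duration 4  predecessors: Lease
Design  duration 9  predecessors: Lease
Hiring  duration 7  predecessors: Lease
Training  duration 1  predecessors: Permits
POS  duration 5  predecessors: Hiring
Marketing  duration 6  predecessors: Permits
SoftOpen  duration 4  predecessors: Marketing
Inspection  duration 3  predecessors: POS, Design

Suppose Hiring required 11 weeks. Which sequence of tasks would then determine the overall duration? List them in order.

Lease, Hiring, POS, Inspection

As given, the longest chain is Lease→Hiring→POS→Inspection = 6+7+5+3 = 21, so the finish is 21 weeks.
Hiring lies on that path, so at 11 weeks the path becomes 25 weeks.
That remains the longest chain; total 25 weeks.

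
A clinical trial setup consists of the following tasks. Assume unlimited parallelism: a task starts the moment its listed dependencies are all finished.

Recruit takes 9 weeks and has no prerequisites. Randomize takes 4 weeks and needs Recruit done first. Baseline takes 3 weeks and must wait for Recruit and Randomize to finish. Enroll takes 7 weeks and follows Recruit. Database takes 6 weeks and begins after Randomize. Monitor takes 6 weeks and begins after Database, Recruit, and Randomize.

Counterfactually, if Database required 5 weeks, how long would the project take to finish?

Actual critical path: Recruit→Randomize→Database→Monitor = 9+4+6+6 = 25 ⇒ 25 weeks.
Database is on the critical path; changing it to 5 makes that path 24 weeks.
The critical path is still Recruit→Randomize→Database→Monitor; finish is now 24 weeks.

24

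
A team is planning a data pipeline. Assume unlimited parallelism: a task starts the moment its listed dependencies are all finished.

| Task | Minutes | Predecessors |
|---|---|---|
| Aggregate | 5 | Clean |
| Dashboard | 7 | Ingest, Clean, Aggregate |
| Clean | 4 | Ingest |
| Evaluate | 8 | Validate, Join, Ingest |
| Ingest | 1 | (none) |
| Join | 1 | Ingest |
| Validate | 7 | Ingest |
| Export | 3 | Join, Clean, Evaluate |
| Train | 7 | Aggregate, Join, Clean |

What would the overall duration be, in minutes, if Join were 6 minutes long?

Actual critical path: Ingest→Validate→Evaluate→Export = 1+7+8+3 = 19 ⇒ 19 minutes.
Join is off the critical path — its longest chain is 13 minutes, giving 6 of slack.
No other chain overtakes it, so the finish is 19 minutes.

19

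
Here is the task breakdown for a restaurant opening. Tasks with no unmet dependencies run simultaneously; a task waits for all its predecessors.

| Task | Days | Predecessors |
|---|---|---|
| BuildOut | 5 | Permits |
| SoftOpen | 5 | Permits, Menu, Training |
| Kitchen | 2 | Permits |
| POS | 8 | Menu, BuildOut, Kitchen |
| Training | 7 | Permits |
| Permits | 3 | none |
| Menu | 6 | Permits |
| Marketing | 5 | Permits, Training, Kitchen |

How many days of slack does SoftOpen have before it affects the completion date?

Permits→Menu→POS = 3+6+8 = 17 sets the makespan at 17 days.
Longest path through SoftOpen: 15 days (earliest finish 15, latest finish 17).
Float = 17 − 15 = 2.

2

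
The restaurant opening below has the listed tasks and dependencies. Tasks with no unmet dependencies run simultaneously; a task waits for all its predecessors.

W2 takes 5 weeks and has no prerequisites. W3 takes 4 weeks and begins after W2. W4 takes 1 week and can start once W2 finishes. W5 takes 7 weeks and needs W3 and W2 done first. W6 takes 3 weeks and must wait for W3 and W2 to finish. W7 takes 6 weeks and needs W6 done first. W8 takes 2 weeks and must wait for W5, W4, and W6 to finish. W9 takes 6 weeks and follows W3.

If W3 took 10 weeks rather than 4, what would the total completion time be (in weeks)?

As given, the longest chain is W2→W3→W5→W8 = 5+4+7+2 = 18, so the finish is 18 weeks.
W3 lies on that path, so at 10 weeks the path becomes 24 weeks.
No other chain overtakes it, so the finish is 24 weeks.

24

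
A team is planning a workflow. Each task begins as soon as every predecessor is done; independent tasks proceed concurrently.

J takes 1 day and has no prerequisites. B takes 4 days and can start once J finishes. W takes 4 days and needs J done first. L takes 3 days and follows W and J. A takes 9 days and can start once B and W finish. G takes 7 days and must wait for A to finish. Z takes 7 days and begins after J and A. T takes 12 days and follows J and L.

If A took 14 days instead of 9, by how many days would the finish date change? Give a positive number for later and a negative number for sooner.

The binding path is J→B→A→G = 1+4+9+7 = 21; finish at 21 days.
A lies on that path, so at 14 days the path becomes 26 days.
The critical path is still J→B→A→G; finish is now 26 days.
Change in finish: 26 − 21 = +5 days.

5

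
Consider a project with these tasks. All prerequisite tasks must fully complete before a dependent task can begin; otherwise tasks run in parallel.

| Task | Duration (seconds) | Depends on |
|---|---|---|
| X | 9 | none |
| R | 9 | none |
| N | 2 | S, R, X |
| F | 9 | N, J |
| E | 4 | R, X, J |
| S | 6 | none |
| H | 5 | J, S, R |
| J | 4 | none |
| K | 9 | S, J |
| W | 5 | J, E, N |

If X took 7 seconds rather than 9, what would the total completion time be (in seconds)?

20

Baseline: X→N→F = 9+2+9 = 20 → 20 seconds.
X is on the critical path; changing it to 7 makes that path 18 seconds.
The binding chain switches to R→N→F = 9+2+9 = 20; finish 20 seconds.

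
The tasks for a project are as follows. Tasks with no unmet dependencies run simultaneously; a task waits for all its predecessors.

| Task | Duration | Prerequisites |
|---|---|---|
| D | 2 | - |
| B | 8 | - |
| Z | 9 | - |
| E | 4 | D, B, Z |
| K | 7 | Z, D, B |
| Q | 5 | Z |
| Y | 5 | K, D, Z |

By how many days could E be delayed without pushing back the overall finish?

8

The longest chain is Z→K→Y = 9+7+5 = 21; overall finish 21 days.
E finishes as early as 13 and must finish by 21.
Slack of E = 17 − 9 = 8 days.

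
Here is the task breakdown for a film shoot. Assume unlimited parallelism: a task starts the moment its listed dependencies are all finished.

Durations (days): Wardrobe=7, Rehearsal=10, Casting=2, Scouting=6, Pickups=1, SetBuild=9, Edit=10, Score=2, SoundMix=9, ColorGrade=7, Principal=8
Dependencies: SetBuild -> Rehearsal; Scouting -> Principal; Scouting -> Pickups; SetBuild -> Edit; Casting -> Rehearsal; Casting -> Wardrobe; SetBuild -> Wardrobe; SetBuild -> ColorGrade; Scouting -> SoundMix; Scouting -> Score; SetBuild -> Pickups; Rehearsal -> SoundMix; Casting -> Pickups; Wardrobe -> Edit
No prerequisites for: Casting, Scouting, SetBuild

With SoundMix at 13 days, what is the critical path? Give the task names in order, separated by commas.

As given, the longest chain is SetBuild→Rehearsal→SoundMix = 9+10+9 = 28, so the finish is 28 days.
SoundMix lies on that path, so at 13 days the path becomes 32 days.
The critical path is still SetBuild→Rehearsal→SoundMix; finish is now 32 days.

SetBuild, Rehearsal, SoundMix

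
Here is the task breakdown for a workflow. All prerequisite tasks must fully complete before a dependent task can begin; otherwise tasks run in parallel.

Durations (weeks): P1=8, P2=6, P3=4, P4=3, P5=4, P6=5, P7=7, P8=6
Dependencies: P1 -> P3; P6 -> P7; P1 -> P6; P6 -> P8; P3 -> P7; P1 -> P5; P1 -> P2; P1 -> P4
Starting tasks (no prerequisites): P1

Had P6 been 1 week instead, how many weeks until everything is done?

Actual critical path: P1→P6→P7 = 8+5+7 = 20 ⇒ 20 weeks.
P6 is on the critical path; changing it to 1 makes that path 16 weeks.
Now P1→P3→P7 = 8+4+7 = 19 is longest, so the finish becomes 19 weeks.

19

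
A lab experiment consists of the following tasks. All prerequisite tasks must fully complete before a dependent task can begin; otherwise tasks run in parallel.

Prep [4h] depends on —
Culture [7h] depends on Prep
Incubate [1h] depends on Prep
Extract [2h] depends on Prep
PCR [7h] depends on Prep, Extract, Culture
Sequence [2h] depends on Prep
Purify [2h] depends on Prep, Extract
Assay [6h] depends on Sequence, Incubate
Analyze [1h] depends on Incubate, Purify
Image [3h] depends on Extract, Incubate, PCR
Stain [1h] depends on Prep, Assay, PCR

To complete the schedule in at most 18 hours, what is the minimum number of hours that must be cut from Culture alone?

Current finish: 21 hours; target: 18.
Culture is on every critical path, so each hour cut from Culture cuts the finish by one (this holds down to a finish of 16).
Need 21 − 18 = 3 hours off Culture → Culture becomes 4 hours, finish becomes 18.

3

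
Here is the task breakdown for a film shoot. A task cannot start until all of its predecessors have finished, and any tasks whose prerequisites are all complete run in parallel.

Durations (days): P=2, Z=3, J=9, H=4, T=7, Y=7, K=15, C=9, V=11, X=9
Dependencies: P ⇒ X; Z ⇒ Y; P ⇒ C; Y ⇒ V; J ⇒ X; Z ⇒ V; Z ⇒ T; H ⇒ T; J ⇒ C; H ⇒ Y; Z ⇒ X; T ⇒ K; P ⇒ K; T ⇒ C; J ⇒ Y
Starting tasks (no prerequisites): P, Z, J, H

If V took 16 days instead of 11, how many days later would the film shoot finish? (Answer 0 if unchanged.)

Critical path before the change: J→Y→V = 9+7+11 = 27 giving 27 days.
V is on the critical path; changing it to 16 makes that path 32 days.
The critical path is still J→Y→V; finish is now 32 days.
Change in finish: 32 − 27 = +5 days.

5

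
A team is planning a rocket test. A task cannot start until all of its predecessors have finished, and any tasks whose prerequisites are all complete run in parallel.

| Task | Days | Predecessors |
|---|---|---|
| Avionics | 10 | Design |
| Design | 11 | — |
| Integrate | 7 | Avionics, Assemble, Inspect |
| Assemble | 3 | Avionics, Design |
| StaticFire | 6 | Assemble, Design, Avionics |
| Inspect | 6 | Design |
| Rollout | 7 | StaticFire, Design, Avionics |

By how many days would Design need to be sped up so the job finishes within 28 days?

Current finish: 37 days; target: 28.
Design is on every critical path, so each day cut from Design cuts the finish by one (this holds down to a finish of 27).
Need 37 − 28 = 9 days off Design → Design becomes 2 days, finish becomes 28.

9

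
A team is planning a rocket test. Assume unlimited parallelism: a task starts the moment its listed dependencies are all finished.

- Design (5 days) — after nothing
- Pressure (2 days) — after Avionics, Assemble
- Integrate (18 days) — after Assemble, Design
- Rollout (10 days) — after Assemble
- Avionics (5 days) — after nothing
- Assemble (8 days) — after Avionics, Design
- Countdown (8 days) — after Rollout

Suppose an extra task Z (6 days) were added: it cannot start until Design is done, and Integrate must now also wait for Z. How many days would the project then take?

Originally the project takes 31 days.
With Z inserted, Integrate now waits for max(Assemble, Design, Z).
New critical path: Design→Assemble→Integrate = 5+8+18 = 31 ⇒ 31 days.

31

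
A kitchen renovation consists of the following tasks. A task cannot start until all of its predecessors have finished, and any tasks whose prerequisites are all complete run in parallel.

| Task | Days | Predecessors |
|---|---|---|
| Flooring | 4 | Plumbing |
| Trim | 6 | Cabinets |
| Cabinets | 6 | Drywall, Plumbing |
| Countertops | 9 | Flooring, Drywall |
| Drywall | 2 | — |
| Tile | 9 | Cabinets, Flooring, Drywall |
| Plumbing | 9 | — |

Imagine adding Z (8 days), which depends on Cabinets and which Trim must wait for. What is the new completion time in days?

29

Originally the project takes 24 days.
With Z inserted, Trim now waits for max(Cabinets, Z).
New critical path: Plumbing→Cabinets→Z→Trim = 9+6+8+6 = 29 ⇒ 29 days.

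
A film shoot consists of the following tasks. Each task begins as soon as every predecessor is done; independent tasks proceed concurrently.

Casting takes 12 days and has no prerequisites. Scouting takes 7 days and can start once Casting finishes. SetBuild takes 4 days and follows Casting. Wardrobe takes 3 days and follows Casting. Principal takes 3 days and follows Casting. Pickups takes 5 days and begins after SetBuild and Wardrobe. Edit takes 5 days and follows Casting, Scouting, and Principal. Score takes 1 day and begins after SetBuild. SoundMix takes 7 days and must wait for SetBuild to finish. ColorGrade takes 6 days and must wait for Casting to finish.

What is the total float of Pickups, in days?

3

Critical path: Casting→Scouting→Edit = 12+7+5 = 24, so the finish is 24 days.
The longest chain containing Pickups totals 21 days.
Slack of Pickups = 19 − 16 = 3 days.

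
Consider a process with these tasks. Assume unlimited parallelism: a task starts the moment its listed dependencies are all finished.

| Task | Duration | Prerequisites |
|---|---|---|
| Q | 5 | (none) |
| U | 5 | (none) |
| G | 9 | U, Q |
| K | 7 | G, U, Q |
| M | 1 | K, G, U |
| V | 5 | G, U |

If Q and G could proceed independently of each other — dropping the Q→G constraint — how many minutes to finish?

Original critical path: Q→G→K→M = 5+9+7+1 = 22 ⇒ 22 minutes.
Dropping Q→G doesn't change G's earliest start (5); another predecessor still binds.
New critical path: U→G→K→M = 5+9+7+1 = 22 ⇒ 22 minutes.

22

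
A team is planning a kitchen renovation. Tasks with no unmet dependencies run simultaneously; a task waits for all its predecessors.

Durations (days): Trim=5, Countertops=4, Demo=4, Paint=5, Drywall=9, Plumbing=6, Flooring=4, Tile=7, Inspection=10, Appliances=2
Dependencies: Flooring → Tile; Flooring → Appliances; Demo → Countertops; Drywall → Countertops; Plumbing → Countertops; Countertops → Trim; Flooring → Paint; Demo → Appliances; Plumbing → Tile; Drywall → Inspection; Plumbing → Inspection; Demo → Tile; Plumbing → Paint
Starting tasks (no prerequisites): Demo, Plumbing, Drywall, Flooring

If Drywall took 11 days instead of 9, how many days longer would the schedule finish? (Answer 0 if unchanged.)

2

Critical path before the change: Drywall→Inspection = 9+10 = 19 giving 19 days.
Since Drywall is critical, the +2 change carries straight to that chain (now 21 days).
No other chain overtakes it, so the finish is 21 days.
Change in finish: 21 − 19 = +2 days.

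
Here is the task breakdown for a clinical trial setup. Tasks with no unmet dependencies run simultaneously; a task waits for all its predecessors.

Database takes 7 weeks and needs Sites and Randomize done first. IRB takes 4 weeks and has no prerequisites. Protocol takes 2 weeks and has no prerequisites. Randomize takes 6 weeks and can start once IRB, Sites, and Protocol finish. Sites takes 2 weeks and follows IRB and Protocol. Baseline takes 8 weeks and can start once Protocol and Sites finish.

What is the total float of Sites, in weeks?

IRB→Sites→Randomize→Database = 4+2+6+7 = 19 sets the makespan at 19 weeks.
Sites finishes as early as 6 and must finish by 6.
So Sites can slip 6 − 6 = 0 weeks.

0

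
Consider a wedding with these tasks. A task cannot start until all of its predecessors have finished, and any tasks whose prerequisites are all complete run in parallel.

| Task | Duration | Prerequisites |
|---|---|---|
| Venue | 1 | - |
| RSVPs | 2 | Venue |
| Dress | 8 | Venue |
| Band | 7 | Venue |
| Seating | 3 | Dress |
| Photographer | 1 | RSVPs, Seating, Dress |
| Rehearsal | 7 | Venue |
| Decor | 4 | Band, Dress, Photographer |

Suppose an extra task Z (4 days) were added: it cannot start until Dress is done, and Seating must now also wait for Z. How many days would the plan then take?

Originally the plan takes 17 days.
With Z inserted, Seating now waits for max(Dress, Z).
New critical path: Venue→Dress→Z→Seating→Photographer→Decor = 1+8+4+3+1+4 = 21 ⇒ 21 days.

21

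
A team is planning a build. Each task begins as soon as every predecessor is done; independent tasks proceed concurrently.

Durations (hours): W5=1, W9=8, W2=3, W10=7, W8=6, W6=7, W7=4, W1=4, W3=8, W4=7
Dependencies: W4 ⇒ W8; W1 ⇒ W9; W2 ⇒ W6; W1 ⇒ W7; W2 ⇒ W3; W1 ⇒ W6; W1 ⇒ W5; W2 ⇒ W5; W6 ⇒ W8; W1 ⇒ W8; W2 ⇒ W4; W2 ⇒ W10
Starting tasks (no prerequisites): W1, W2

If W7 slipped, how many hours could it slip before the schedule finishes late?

The longest chain is W1→W6→W8 = 4+7+6 = 17; overall finish 17 hours.
Longest path through W7: 8 hours (earliest finish 8, latest finish 17).
Slack of W7 = 13 − 4 = 9 hours.

9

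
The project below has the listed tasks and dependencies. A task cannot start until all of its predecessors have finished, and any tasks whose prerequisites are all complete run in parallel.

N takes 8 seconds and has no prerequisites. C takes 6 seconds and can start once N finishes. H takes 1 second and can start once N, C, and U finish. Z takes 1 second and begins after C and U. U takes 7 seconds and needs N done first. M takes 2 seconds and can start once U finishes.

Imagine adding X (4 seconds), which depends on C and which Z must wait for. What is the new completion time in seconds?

19

Originally the plan takes 17 seconds.
With X inserted, Z now waits for max(C, U, X).
New critical path: N→C→X→Z = 8+6+4+1 = 19 ⇒ 19 seconds.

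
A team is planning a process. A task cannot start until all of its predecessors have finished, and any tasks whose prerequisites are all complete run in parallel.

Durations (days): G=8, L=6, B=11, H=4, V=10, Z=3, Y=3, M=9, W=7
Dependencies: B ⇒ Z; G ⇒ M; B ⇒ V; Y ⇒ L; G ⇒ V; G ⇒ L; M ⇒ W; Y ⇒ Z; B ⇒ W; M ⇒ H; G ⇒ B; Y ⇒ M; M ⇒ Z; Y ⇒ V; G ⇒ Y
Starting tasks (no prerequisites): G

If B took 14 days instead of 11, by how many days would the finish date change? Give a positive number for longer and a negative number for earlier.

3

Baseline: G→B→V = 8+11+10 = 29 → 29 days.
Since B is critical, the +3 change carries straight to that chain (now 32 days).
That remains the longest chain; total 32 days.
Change in finish: 32 − 29 = +3 days.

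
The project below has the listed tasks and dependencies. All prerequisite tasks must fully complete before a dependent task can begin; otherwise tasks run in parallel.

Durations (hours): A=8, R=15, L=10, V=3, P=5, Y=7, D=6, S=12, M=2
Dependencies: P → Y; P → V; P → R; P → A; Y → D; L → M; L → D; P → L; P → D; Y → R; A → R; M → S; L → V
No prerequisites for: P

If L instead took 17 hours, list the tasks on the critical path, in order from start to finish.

P, L, M, S

Actual critical path: P→L→M→S = 5+10+2+12 = 29 ⇒ 29 hours.
Since L is critical, the +7 change carries straight to that chain (now 36 hours).
That remains the longest chain; total 36 hours.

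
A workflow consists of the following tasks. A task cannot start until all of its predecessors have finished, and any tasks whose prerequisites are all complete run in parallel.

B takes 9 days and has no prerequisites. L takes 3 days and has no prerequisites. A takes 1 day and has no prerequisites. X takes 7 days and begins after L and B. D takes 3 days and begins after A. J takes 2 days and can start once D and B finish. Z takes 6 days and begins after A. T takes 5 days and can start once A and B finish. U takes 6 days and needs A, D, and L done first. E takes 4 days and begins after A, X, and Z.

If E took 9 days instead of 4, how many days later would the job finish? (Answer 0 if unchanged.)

Baseline: B→X→E = 9+7+4 = 20 → 20 days.
Since E is critical, the +5 change carries straight to that chain (now 25 days).
That remains the longest chain; total 25 days.
Change in finish: 25 − 20 = +5 days.

5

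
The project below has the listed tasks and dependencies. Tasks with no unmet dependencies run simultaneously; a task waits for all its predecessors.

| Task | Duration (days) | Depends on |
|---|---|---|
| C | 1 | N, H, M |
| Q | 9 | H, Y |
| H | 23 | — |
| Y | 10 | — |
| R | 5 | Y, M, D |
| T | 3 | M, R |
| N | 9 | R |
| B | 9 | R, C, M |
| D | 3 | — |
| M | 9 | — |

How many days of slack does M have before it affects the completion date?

1

Y→R→N→C→B = 10+5+9+1+9 = 34 sets the makespan at 34 days.
The longest chain containing M totals 33 days.
Slack of M = 1 − 0 = 1 day.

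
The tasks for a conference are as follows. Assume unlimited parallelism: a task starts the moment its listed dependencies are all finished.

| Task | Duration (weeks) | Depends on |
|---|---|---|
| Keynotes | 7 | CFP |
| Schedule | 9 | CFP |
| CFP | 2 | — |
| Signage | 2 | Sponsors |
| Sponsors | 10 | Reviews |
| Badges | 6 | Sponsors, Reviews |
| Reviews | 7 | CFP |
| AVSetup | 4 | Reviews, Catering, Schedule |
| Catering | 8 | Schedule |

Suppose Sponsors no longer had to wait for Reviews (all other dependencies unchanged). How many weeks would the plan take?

With the dependency in place, CFP→Reviews→Sponsors→Badges = 2+7+10+6 = 25 sets the finish at 25 weeks.
Without Reviews→Sponsors, Sponsors's earliest start moves from 9 to 0.
The longest chain is now CFP→Schedule→Catering→AVSetup = 2+9+8+4 = 23, so the plan takes 23 weeks.

23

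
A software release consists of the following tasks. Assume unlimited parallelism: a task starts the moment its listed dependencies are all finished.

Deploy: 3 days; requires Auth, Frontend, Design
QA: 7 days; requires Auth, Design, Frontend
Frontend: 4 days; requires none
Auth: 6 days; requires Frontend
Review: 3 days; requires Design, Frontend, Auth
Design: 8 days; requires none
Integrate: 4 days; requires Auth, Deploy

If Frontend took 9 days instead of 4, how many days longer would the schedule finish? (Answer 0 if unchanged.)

As given, the longest chain is Frontend→Auth→Deploy→Integrate = 4+6+3+4 = 17, so the finish is 17 days.
Since Frontend is critical, the +5 change carries straight to that chain (now 22 days).
No other chain overtakes it, so the finish is 22 days.
Change in finish: 22 − 17 = +5 days.

5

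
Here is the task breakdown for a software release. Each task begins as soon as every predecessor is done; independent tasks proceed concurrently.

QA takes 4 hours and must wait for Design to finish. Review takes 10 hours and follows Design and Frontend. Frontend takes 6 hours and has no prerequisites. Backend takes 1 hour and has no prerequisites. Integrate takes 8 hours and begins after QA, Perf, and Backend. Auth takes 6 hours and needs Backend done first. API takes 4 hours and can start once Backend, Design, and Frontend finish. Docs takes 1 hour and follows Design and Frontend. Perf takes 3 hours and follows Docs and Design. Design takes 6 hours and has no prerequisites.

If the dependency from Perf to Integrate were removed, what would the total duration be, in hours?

18

With the dependency in place, Design→Docs→Perf→Integrate = 6+1+3+8 = 18 sets the finish at 18 hours.
Dropping Perf→Integrate doesn't change Integrate's earliest start (10); another predecessor still binds.
New critical path: Design→QA→Integrate = 6+4+8 = 18 ⇒ 18 hours.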